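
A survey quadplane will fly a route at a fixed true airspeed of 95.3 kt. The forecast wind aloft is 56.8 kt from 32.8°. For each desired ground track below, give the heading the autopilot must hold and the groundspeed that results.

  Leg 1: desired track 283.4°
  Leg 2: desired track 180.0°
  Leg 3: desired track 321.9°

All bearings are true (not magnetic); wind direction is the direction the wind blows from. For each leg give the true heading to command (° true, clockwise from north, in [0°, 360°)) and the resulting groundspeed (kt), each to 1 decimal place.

Leg 1: desired track 283.4°; wind correction +34.2° → command heading 317.6°, groundspeed 97.7 kt
Leg 2: desired track 180.0°; wind correction -18.8° → command heading 161.2°, groundspeed 137.9 kt
Leg 3: desired track 321.9°; wind correction +34.3° → command heading 356.2°, groundspeed 60.2 kt

Leg 1: heading=317.6°, groundspeed=97.7 kt
Leg 2: heading=161.2°, groundspeed=137.9 kt
Leg 3: heading=356.2°, groundspeed=60.2 kt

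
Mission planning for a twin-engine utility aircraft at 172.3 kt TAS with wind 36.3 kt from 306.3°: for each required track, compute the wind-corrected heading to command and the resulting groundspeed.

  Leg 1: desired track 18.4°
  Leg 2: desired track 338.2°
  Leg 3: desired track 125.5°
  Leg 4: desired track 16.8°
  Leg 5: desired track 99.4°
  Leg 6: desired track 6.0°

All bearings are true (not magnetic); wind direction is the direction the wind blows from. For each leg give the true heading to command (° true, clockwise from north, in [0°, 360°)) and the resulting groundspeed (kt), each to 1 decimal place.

Leg 1: desired track 18.4°; wind correction -11.6° → command heading 6.8°, groundspeed 157.6 kt
Leg 2: desired track 338.2°; wind correction -6.4° → command heading 331.8°, groundspeed 140.4 kt
Leg 3: desired track 125.5°; wind correction -0.2° → command heading 125.3°, groundspeed 208.6 kt
Leg 4: desired track 16.8°; wind correction -11.5° → command heading 5.3°, groundspeed 156.8 kt
Leg 5: desired track 99.4°; wind correction -5.5° → command heading 93.9°, groundspeed 203.9 kt
Leg 6: desired track 6.0°; wind correction -10.5° → command heading 355.5°, groundspeed 151.1 kt

Leg 1: heading=6.8°, groundspeed=157.6 kt
Leg 2: heading=331.8°, groundspeed=140.4 kt
Leg 3: heading=125.3°, groundspeed=208.6 kt
Leg 4: heading=5.3°, groundspeed=156.8 kt
Leg 5: heading=93.9°, groundspeed=203.9 kt
Leg 6: heading=355.5°, groundspeed=151.1 kt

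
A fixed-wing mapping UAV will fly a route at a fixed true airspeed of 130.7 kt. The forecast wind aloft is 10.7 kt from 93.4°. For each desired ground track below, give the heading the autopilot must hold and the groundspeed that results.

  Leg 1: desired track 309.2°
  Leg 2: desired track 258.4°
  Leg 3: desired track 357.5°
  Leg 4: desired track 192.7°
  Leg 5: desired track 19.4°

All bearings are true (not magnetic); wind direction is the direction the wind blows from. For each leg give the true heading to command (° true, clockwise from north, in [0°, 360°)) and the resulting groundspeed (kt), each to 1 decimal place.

Leg 1: desired track 309.2°; wind correction +2.7° → command heading 311.9°, groundspeed 139.2 kt
Leg 2: desired track 258.4°; wind correction -1.2° → command heading 257.2°, groundspeed 141.0 kt
Leg 3: desired track 357.5°; wind correction +4.7° → command heading 2.2°, groundspeed 131.4 kt
Leg 4: desired track 192.7°; wind correction -4.6° → command heading 188.1°, groundspeed 132.0 kt
Leg 5: desired track 19.4°; wind correction +4.5° → command heading 23.9°, groundspeed 127.3 kt

Leg 1: heading=311.9°, groundspeed=139.2 kt
Leg 2: heading=257.2°, groundspeed=141.0 kt
Leg 3: heading=2.2°, groundspeed=131.4 kt
Leg 4: heading=188.1°, groundspeed=132.0 kt
Leg 5: heading=23.9°, groundspeed=127.3 kt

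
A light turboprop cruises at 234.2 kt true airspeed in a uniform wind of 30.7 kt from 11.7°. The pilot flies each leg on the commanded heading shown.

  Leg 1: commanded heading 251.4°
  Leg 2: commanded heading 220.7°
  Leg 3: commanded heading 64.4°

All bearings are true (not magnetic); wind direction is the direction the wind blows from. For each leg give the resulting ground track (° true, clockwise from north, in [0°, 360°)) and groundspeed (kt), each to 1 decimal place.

Leg 1: track=245.3°, groundspeed=251.1 kt
Leg 2: track=217.4°, groundspeed=261.5 kt
Leg 3: track=70.9°, groundspeed=217.0 kt

Leg 1: heading 251.4°; drift -6.1° → track 245.3°, groundspeed 251.1 kt
Leg 2: heading 220.7°; drift -3.3° → track 217.4°, groundspeed 261.5 kt
Leg 3: heading 64.4°; drift +6.5° → track 70.9°, groundspeed 217.0 kt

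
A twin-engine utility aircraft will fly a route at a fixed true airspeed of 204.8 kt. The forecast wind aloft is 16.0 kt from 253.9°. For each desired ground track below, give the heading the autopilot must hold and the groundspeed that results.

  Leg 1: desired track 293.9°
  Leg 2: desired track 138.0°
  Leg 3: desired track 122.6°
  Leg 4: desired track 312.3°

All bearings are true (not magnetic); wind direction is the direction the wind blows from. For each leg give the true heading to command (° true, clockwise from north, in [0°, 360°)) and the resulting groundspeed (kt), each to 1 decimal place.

Leg 1: heading=291.0°, groundspeed=192.3 kt
Leg 2: heading=142.0°, groundspeed=211.3 kt
Leg 3: heading=126.0°, groundspeed=215.0 kt
Leg 4: heading=308.5°, groundspeed=196.0 kt

Leg 1: desired track 293.9°; wind correction -2.9° → command heading 291.0°, groundspeed 192.3 kt
Leg 2: desired track 138.0°; wind correction +4.0° → command heading 142.0°, groundspeed 211.3 kt
Leg 3: desired track 122.6°; wind correction +3.4° → command heading 126.0°, groundspeed 215.0 kt
Leg 4: desired track 312.3°; wind correction -3.8° → command heading 308.5°, groundspeed 196.0 kt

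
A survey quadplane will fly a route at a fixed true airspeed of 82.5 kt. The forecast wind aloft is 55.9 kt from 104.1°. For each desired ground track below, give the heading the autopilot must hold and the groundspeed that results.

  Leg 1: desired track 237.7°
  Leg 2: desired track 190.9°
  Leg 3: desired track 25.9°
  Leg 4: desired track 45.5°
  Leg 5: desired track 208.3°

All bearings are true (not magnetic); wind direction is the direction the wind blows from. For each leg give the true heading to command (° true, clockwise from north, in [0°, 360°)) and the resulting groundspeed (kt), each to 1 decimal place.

Leg 1: desired track 237.7°; wind correction -29.4° → command heading 208.3°, groundspeed 110.4 kt
Leg 2: desired track 190.9°; wind correction -42.6° → command heading 148.3°, groundspeed 57.6 kt
Leg 3: desired track 25.9°; wind correction +41.5° → command heading 67.4°, groundspeed 50.3 kt
Leg 4: desired track 45.5°; wind correction +35.3° → command heading 80.8°, groundspeed 38.2 kt
Leg 5: desired track 208.3°; wind correction -41.1° → command heading 167.2°, groundspeed 75.9 kt

Leg 1: heading=208.3°, groundspeed=110.4 kt
Leg 2: heading=148.3°, groundspeed=57.6 kt
Leg 3: heading=67.4°, groundspeed=50.3 kt
Leg 4: heading=80.8°, groundspeed=38.2 kt
Leg 5: heading=167.2°, groundspeed=75.9 kt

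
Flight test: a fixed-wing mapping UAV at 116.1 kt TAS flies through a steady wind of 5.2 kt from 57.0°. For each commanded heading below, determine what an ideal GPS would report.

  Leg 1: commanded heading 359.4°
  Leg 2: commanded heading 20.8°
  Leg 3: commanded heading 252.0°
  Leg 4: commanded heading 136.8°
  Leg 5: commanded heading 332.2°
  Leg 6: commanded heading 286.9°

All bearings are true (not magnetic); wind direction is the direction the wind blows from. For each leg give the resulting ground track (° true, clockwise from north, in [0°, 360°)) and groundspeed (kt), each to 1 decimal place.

Leg 1: track=357.2°, groundspeed=113.4 kt
Leg 2: track=19.2°, groundspeed=111.9 kt
Leg 3: track=251.4°, groundspeed=121.1 kt
Leg 4: track=139.3°, groundspeed=115.3 kt
Leg 5: track=329.6°, groundspeed=115.7 kt
Leg 6: track=285.0°, groundspeed=119.5 kt

Leg 1: heading 359.4°; drift -2.2° → track 357.2°, groundspeed 113.4 kt
Leg 2: heading 20.8°; drift -1.6° → track 19.2°, groundspeed 111.9 kt
Leg 3: heading 252.0°; drift -0.6° → track 251.4°, groundspeed 121.1 kt
Leg 4: heading 136.8°; drift +2.5° → track 139.3°, groundspeed 115.3 kt
Leg 5: heading 332.2°; drift -2.6° → track 329.6°, groundspeed 115.7 kt
Leg 6: heading 286.9°; drift -1.9° → track 285.0°, groundspeed 119.5 kt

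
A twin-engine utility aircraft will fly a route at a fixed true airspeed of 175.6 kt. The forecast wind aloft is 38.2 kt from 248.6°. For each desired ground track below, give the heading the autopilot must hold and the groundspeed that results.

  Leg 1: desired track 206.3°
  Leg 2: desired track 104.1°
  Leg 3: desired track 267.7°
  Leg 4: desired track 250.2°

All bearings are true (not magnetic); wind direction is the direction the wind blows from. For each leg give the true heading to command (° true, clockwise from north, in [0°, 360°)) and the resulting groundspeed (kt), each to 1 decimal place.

Leg 1: heading=214.7°, groundspeed=145.5 kt
Leg 2: heading=111.4°, groundspeed=205.3 kt
Leg 3: heading=263.6°, groundspeed=139.1 kt
Leg 4: heading=249.9°, groundspeed=137.4 kt

Leg 1: desired track 206.3°; wind correction +8.4° → command heading 214.7°, groundspeed 145.5 kt
Leg 2: desired track 104.1°; wind correction +7.3° → command heading 111.4°, groundspeed 205.3 kt
Leg 3: desired track 267.7°; wind correction -4.1° → command heading 263.6°, groundspeed 139.1 kt
Leg 4: desired track 250.2°; wind correction -0.3° → command heading 249.9°, groundspeed 137.4 kt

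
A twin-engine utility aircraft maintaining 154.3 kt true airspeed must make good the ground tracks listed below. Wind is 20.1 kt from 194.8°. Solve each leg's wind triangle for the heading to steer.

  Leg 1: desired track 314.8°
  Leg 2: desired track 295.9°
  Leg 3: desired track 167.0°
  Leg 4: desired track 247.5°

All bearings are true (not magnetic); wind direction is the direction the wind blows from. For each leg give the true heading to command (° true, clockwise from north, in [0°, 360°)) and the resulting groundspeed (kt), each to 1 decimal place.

Leg 1: desired track 314.8°; wind correction -6.5° → command heading 308.3°, groundspeed 163.4 kt
Leg 2: desired track 295.9°; wind correction -7.3° → command heading 288.6°, groundspeed 156.9 kt
Leg 3: desired track 167.0°; wind correction +3.5° → command heading 170.5°, groundspeed 136.2 kt
Leg 4: desired track 247.5°; wind correction -5.9° → command heading 241.6°, groundspeed 141.3 kt

Leg 1: heading=308.3°, groundspeed=163.4 kt
Leg 2: heading=288.6°, groundspeed=156.9 kt
Leg 3: heading=170.5°, groundspeed=136.2 kt
Leg 4: heading=241.6°, groundspeed=141.3 kt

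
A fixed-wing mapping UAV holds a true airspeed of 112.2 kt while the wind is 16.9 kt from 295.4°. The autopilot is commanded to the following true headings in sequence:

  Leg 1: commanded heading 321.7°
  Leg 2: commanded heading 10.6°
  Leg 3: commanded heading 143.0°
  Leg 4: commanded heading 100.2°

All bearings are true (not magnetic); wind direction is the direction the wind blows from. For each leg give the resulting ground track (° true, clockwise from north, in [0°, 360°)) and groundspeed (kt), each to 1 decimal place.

Leg 1: track=326.1°, groundspeed=97.3 kt
Leg 2: track=19.2°, groundspeed=109.1 kt
Leg 3: track=139.5°, groundspeed=127.4 kt
Leg 4: track=102.2°, groundspeed=128.6 kt

Leg 1: heading 321.7°; drift +4.4° → track 326.1°, groundspeed 97.3 kt
Leg 2: heading 10.6°; drift +8.6° → track 19.2°, groundspeed 109.1 kt
Leg 3: heading 143.0°; drift -3.5° → track 139.5°, groundspeed 127.4 kt
Leg 4: heading 100.2°; drift +2.0° → track 102.2°, groundspeed 128.6 kt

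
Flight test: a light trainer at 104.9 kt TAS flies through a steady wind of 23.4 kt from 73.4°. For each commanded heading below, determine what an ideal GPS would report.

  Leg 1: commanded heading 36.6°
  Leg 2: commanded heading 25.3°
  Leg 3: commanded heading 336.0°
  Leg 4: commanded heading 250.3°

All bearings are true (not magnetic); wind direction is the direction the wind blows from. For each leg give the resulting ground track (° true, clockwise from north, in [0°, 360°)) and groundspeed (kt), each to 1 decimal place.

Leg 1: track=27.4°, groundspeed=87.3 kt
Leg 2: track=14.3°, groundspeed=91.0 kt
Leg 3: track=323.9°, groundspeed=110.4 kt
Leg 4: track=250.9°, groundspeed=128.3 kt

Leg 1: heading 36.6°; drift -9.2° → track 27.4°, groundspeed 87.3 kt
Leg 2: heading 25.3°; drift -11.0° → track 14.3°, groundspeed 91.0 kt
Leg 3: heading 336.0°; drift -12.1° → track 323.9°, groundspeed 110.4 kt
Leg 4: heading 250.3°; drift +0.6° → track 250.9°, groundspeed 128.3 kt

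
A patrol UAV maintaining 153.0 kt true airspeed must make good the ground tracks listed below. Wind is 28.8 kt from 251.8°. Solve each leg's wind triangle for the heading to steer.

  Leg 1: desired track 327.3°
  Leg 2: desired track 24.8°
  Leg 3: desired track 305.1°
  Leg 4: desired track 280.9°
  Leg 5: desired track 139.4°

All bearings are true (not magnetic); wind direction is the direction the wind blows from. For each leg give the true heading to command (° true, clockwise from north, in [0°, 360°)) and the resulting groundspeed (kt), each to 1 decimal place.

Leg 1: heading=316.8°, groundspeed=143.2 kt
Leg 2: heading=16.9°, groundspeed=171.2 kt
Leg 3: heading=296.4°, groundspeed=134.0 kt
Leg 4: heading=275.6°, groundspeed=127.2 kt
Leg 5: heading=149.4°, groundspeed=161.6 kt

Leg 1: desired track 327.3°; wind correction -10.5° → command heading 316.8°, groundspeed 143.2 kt
Leg 2: desired track 24.8°; wind correction -7.9° → command heading 16.9°, groundspeed 171.2 kt
Leg 3: desired track 305.1°; wind correction -8.7° → command heading 296.4°, groundspeed 134.0 kt
Leg 4: desired track 280.9°; wind correction -5.3° → command heading 275.6°, groundspeed 127.2 kt
Leg 5: desired track 139.4°; wind correction +10.0° → command heading 149.4°, groundspeed 161.6 kt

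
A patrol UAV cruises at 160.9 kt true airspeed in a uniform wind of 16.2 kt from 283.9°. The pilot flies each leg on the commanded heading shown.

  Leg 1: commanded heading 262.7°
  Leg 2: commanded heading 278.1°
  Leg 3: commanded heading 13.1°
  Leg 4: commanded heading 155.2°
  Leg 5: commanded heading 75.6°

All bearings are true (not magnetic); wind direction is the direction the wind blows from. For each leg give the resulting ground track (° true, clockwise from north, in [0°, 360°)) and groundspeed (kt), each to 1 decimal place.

Leg 1: track=260.4°, groundspeed=145.9 kt
Leg 2: track=277.5°, groundspeed=144.8 kt
Leg 3: track=18.9°, groundspeed=161.5 kt
Leg 4: track=151.0°, groundspeed=171.5 kt
Leg 5: track=78.1°, groundspeed=175.3 kt

Leg 1: heading 262.7°; drift -2.3° → track 260.4°, groundspeed 145.9 kt
Leg 2: heading 278.1°; drift -0.6° → track 277.5°, groundspeed 144.8 kt
Leg 3: heading 13.1°; drift +5.8° → track 18.9°, groundspeed 161.5 kt
Leg 4: heading 155.2°; drift -4.2° → track 151.0°, groundspeed 171.5 kt
Leg 5: heading 75.6°; drift +2.5° → track 78.1°, groundspeed 175.3 kt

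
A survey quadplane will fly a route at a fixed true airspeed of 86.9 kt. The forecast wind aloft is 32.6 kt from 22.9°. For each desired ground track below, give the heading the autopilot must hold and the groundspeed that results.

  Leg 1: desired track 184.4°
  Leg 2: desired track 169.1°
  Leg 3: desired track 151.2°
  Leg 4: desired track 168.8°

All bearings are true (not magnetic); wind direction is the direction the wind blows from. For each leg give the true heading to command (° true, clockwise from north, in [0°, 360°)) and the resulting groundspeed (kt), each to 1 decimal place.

Leg 1: desired track 184.4°; wind correction -6.8° → command heading 177.6°, groundspeed 117.2 kt
Leg 2: desired track 169.1°; wind correction -12.0° → command heading 157.1°, groundspeed 112.1 kt
Leg 3: desired track 151.2°; wind correction -17.1° → command heading 134.1°, groundspeed 103.3 kt
Leg 4: desired track 168.8°; wind correction -12.1° → command heading 156.7°, groundspeed 112.0 kt

Leg 1: heading=177.6°, groundspeed=117.2 kt
Leg 2: heading=157.1°, groundspeed=112.1 kt
Leg 3: heading=134.1°, groundspeed=103.3 kt
Leg 4: heading=156.7°, groundspeed=112.0 kt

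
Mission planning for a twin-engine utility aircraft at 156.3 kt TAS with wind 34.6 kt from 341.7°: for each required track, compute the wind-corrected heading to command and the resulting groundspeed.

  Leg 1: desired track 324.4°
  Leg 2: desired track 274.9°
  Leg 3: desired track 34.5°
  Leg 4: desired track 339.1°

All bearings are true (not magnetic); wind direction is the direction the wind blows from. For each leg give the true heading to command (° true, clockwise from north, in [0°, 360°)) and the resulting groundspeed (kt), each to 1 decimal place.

Leg 1: heading=328.2°, groundspeed=122.9 kt
Leg 2: heading=286.6°, groundspeed=139.4 kt
Leg 3: heading=24.3°, groundspeed=132.9 kt
Leg 4: heading=339.7°, groundspeed=121.7 kt

Leg 1: desired track 324.4°; wind correction +3.8° → command heading 328.2°, groundspeed 122.9 kt
Leg 2: desired track 274.9°; wind correction +11.7° → command heading 286.6°, groundspeed 139.4 kt
Leg 3: desired track 34.5°; wind correction -10.2° → command heading 24.3°, groundspeed 132.9 kt
Leg 4: desired track 339.1°; wind correction +0.6° → command heading 339.7°, groundspeed 121.7 kt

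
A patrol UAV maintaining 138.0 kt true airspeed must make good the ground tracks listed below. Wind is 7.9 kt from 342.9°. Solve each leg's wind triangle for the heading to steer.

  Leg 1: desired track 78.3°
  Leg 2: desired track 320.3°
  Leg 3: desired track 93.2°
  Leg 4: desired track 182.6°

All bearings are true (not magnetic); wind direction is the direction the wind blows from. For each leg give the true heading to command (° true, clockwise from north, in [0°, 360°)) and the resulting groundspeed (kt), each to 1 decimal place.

Leg 1: desired track 78.3°; wind correction -3.3° → command heading 75.0°, groundspeed 138.5 kt
Leg 2: desired track 320.3°; wind correction +1.3° → command heading 321.6°, groundspeed 130.7 kt
Leg 3: desired track 93.2°; wind correction -3.1° → command heading 90.1°, groundspeed 140.5 kt
Leg 4: desired track 182.6°; wind correction +1.1° → command heading 183.7°, groundspeed 145.4 kt

Leg 1: heading=75.0°, groundspeed=138.5 kt
Leg 2: heading=321.6°, groundspeed=130.7 kt
Leg 3: heading=90.1°, groundspeed=140.5 kt
Leg 4: heading=183.7°, groundspeed=145.4 kt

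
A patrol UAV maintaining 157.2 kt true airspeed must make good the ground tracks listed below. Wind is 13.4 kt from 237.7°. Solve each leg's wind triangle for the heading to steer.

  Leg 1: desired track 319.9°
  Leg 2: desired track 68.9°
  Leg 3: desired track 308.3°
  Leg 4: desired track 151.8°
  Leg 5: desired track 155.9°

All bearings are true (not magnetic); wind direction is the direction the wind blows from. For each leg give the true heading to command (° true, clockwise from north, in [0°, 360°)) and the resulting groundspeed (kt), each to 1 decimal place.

Leg 1: desired track 319.9°; wind correction -4.8° → command heading 315.1°, groundspeed 154.8 kt
Leg 2: desired track 68.9°; wind correction +0.9° → command heading 69.8°, groundspeed 170.3 kt
Leg 3: desired track 308.3°; wind correction -4.6° → command heading 303.7°, groundspeed 152.2 kt
Leg 4: desired track 151.8°; wind correction +4.9° → command heading 156.7°, groundspeed 155.7 kt
Leg 5: desired track 155.9°; wind correction +4.8° → command heading 160.7°, groundspeed 154.7 kt

Leg 1: heading=315.1°, groundspeed=154.8 kt
Leg 2: heading=69.8°, groundspeed=170.3 kt
Leg 3: heading=303.7°, groundspeed=152.2 kt
Leg 4: heading=156.7°, groundspeed=155.7 kt
Leg 5: heading=160.7°, groundspeed=154.7 kt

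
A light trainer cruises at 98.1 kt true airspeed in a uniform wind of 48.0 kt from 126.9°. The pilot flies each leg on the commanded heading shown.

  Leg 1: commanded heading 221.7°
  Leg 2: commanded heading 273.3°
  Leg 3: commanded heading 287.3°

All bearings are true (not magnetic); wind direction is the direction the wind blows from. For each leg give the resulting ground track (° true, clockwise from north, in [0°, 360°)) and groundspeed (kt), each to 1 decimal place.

Leg 1: heading 221.7°; drift +25.1° → track 246.8°, groundspeed 112.8 kt
Leg 2: heading 273.3°; drift +10.9° → track 284.2°, groundspeed 140.6 kt
Leg 3: heading 287.3°; drift +6.4° → track 293.7°, groundspeed 144.2 kt

Leg 1: track=246.8°, groundspeed=112.8 kt
Leg 2: track=284.2°, groundspeed=140.6 kt
Leg 3: track=293.7°, groundspeed=144.2 kt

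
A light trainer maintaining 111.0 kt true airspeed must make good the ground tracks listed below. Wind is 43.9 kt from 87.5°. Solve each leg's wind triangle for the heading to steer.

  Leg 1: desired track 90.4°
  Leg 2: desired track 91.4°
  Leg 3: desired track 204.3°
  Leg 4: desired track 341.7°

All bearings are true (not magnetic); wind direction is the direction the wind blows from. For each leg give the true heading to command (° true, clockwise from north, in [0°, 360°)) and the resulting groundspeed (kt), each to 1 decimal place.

Leg 1: desired track 90.4°; wind correction -1.1° → command heading 89.3°, groundspeed 67.1 kt
Leg 2: desired track 91.4°; wind correction -1.5° → command heading 89.9°, groundspeed 67.2 kt
Leg 3: desired track 204.3°; wind correction -20.7° → command heading 183.6°, groundspeed 123.6 kt
Leg 4: desired track 341.7°; wind correction +22.4° → command heading 4.1°, groundspeed 114.6 kt

Leg 1: heading=89.3°, groundspeed=67.1 kt
Leg 2: heading=89.9°, groundspeed=67.2 kt
Leg 3: heading=183.6°, groundspeed=123.6 kt
Leg 4: heading=4.1°, groundspeed=114.6 kt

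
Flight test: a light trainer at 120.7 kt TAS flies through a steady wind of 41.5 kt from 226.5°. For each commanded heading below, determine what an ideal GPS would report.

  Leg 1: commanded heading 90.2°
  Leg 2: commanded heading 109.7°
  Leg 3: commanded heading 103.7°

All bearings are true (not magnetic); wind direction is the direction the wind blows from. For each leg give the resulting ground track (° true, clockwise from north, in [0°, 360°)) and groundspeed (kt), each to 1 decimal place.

Leg 1: track=79.4°, groundspeed=153.4 kt
Leg 2: track=94.8°, groundspeed=144.2 kt
Leg 3: track=90.0°, groundspeed=147.4 kt

Leg 1: heading 90.2°; drift -10.8° → track 79.4°, groundspeed 153.4 kt
Leg 2: heading 109.7°; drift -14.9° → track 94.8°, groundspeed 144.2 kt
Leg 3: heading 103.7°; drift -13.7° → track 90.0°, groundspeed 147.4 kt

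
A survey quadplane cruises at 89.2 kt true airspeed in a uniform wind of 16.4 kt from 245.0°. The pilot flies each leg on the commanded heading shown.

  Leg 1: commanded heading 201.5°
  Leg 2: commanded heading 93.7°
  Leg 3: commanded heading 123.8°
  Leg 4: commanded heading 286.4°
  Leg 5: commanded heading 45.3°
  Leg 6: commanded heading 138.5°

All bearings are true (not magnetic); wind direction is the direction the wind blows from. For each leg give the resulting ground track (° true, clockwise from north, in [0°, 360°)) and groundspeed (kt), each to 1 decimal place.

Leg 1: heading 201.5°; drift -8.3° → track 193.2°, groundspeed 78.1 kt
Leg 2: heading 93.7°; drift -4.3° → track 89.4°, groundspeed 103.9 kt
Leg 3: heading 123.8°; drift -8.2° → track 115.6°, groundspeed 98.7 kt
Leg 4: heading 286.4°; drift +8.0° → track 294.4°, groundspeed 77.7 kt
Leg 5: heading 45.3°; drift +3.0° → track 48.3°, groundspeed 104.8 kt
Leg 6: heading 138.5°; drift -9.5° → track 129.0°, groundspeed 95.2 kt

Leg 1: track=193.2°, groundspeed=78.1 kt
Leg 2: track=89.4°, groundspeed=103.9 kt
Leg 3: track=115.6°, groundspeed=98.7 kt
Leg 4: track=294.4°, groundspeed=77.7 kt
Leg 5: track=48.3°, groundspeed=104.8 kt
Leg 6: track=129.0°, groundspeed=95.2 kt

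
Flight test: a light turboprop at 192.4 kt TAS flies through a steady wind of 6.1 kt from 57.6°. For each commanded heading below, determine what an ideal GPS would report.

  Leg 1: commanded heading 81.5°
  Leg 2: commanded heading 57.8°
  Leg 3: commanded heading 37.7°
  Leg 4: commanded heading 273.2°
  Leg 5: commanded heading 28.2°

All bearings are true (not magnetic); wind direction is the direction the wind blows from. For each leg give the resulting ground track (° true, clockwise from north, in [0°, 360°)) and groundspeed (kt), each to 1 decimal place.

Leg 1: track=82.3°, groundspeed=186.8 kt
Leg 2: track=57.8°, groundspeed=186.3 kt
Leg 3: track=37.1°, groundspeed=186.7 kt
Leg 4: track=272.2°, groundspeed=197.4 kt
Leg 5: track=27.3°, groundspeed=187.1 kt

Leg 1: heading 81.5°; drift +0.8° → track 82.3°, groundspeed 186.8 kt
Leg 2: heading 57.8°; drift +0.0° → track 57.8°, groundspeed 186.3 kt
Leg 3: heading 37.7°; drift -0.6° → track 37.1°, groundspeed 186.7 kt
Leg 4: heading 273.2°; drift -1.0° → track 272.2°, groundspeed 197.4 kt
Leg 5: heading 28.2°; drift -0.9° → track 27.3°, groundspeed 187.1 kt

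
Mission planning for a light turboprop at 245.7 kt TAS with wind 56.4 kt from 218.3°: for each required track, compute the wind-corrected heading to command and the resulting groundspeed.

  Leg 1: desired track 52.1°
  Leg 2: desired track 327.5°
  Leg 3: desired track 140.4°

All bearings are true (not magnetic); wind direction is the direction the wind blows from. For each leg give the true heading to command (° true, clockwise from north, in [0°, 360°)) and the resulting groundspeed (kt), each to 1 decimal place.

Leg 1: desired track 52.1°; wind correction +3.1° → command heading 55.2°, groundspeed 300.1 kt
Leg 2: desired track 327.5°; wind correction -12.5° → command heading 315.0°, groundspeed 258.4 kt
Leg 3: desired track 140.4°; wind correction +13.0° → command heading 153.4°, groundspeed 227.6 kt

Leg 1: heading=55.2°, groundspeed=300.1 kt
Leg 2: heading=315.0°, groundspeed=258.4 kt
Leg 3: heading=153.4°, groundspeed=227.6 kt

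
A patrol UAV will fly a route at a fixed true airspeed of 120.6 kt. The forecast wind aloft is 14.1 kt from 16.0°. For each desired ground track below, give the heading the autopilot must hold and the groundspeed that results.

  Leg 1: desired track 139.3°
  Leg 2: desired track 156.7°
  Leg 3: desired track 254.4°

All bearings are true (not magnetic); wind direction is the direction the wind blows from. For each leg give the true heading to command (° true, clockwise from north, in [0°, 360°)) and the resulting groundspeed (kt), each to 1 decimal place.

Leg 1: heading=133.7°, groundspeed=127.8 kt
Leg 2: heading=152.5°, groundspeed=131.2 kt
Leg 3: heading=260.1°, groundspeed=127.4 kt

Leg 1: desired track 139.3°; wind correction -5.6° → command heading 133.7°, groundspeed 127.8 kt
Leg 2: desired track 156.7°; wind correction -4.2° → command heading 152.5°, groundspeed 131.2 kt
Leg 3: desired track 254.4°; wind correction +5.7° → command heading 260.1°, groundspeed 127.4 kt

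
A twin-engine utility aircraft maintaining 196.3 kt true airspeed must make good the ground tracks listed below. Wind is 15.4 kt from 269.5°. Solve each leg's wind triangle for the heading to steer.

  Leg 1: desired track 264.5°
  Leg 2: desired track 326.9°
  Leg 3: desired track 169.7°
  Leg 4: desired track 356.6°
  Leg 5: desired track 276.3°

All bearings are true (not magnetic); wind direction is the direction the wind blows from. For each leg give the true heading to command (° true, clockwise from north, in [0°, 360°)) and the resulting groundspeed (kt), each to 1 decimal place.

Leg 1: heading=264.9°, groundspeed=181.0 kt
Leg 2: heading=323.1°, groundspeed=187.6 kt
Leg 3: heading=174.1°, groundspeed=198.3 kt
Leg 4: heading=352.1°, groundspeed=194.9 kt
Leg 5: heading=275.8°, groundspeed=181.0 kt

Leg 1: desired track 264.5°; wind correction +0.4° → command heading 264.9°, groundspeed 181.0 kt
Leg 2: desired track 326.9°; wind correction -3.8° → command heading 323.1°, groundspeed 187.6 kt
Leg 3: desired track 169.7°; wind correction +4.4° → command heading 174.1°, groundspeed 198.3 kt
Leg 4: desired track 356.6°; wind correction -4.5° → command heading 352.1°, groundspeed 194.9 kt
Leg 5: desired track 276.3°; wind correction -0.5° → command heading 275.8°, groundspeed 181.0 kt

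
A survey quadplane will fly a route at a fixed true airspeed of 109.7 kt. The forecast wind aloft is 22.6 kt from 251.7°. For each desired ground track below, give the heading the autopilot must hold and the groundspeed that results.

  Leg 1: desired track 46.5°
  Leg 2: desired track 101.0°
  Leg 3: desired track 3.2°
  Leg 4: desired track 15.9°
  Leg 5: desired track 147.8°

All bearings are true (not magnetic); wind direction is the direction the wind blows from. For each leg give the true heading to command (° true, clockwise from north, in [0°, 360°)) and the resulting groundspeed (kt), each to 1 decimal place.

Leg 1: heading=41.5°, groundspeed=129.7 kt
Leg 2: heading=106.8°, groundspeed=128.8 kt
Leg 3: heading=352.1°, groundspeed=115.9 kt
Leg 4: heading=6.1°, groundspeed=120.8 kt
Leg 5: heading=159.3°, groundspeed=112.9 kt

Leg 1: desired track 46.5°; wind correction -5.0° → command heading 41.5°, groundspeed 129.7 kt
Leg 2: desired track 101.0°; wind correction +5.8° → command heading 106.8°, groundspeed 128.8 kt
Leg 3: desired track 3.2°; wind correction -11.1° → command heading 352.1°, groundspeed 115.9 kt
Leg 4: desired track 15.9°; wind correction -9.8° → command heading 6.1°, groundspeed 120.8 kt
Leg 5: desired track 147.8°; wind correction +11.5° → command heading 159.3°, groundspeed 112.9 kt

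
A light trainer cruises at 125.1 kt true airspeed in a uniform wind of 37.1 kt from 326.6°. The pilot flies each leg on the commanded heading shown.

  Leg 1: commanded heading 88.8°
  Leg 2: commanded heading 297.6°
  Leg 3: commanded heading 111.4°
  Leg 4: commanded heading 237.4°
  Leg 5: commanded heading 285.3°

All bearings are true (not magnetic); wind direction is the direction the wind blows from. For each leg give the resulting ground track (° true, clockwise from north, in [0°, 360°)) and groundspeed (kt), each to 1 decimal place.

Leg 1: heading 88.8°; drift +12.2° → track 101.0°, groundspeed 148.2 kt
Leg 2: heading 297.6°; drift -11.0° → track 286.6°, groundspeed 94.4 kt
Leg 3: heading 111.4°; drift +7.8° → track 119.2°, groundspeed 156.9 kt
Leg 4: heading 237.4°; drift -16.6° → track 220.8°, groundspeed 130.0 kt
Leg 5: heading 285.3°; drift -14.1° → track 271.2°, groundspeed 100.3 kt

Leg 1: track=101.0°, groundspeed=148.2 kt
Leg 2: track=286.6°, groundspeed=94.4 kt
Leg 3: track=119.2°, groundspeed=156.9 kt
Leg 4: track=220.8°, groundspeed=130.0 kt
Leg 5: track=271.2°, groundspeed=100.3 kt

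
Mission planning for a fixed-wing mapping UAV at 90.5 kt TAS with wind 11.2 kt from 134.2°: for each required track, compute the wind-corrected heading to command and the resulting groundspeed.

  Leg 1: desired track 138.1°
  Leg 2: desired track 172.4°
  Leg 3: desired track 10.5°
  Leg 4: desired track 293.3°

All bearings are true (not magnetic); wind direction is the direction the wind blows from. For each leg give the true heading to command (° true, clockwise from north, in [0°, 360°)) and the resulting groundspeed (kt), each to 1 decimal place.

Leg 1: desired track 138.1°; wind correction -0.5° → command heading 137.6°, groundspeed 79.3 kt
Leg 2: desired track 172.4°; wind correction -4.4° → command heading 168.0°, groundspeed 81.4 kt
Leg 3: desired track 10.5°; wind correction +5.9° → command heading 16.4°, groundspeed 96.2 kt
Leg 4: desired track 293.3°; wind correction -2.5° → command heading 290.8°, groundspeed 100.9 kt

Leg 1: heading=137.6°, groundspeed=79.3 kt
Leg 2: heading=168.0°, groundspeed=81.4 kt
Leg 3: heading=16.4°, groundspeed=96.2 kt
Leg 4: heading=290.8°, groundspeed=100.9 kt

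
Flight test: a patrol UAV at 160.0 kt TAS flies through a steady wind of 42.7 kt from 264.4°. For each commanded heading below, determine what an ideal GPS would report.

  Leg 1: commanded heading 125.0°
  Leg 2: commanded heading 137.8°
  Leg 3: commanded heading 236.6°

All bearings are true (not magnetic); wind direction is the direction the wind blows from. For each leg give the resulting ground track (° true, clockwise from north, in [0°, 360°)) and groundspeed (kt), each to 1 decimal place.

Leg 1: heading 125.0°; drift -8.2° → track 116.8°, groundspeed 194.4 kt
Leg 2: heading 137.8°; drift -10.5° → track 127.3°, groundspeed 188.6 kt
Leg 3: heading 236.6°; drift -9.3° → track 227.3°, groundspeed 123.8 kt

Leg 1: track=116.8°, groundspeed=194.4 kt
Leg 2: track=127.3°, groundspeed=188.6 kt
Leg 3: track=227.3°, groundspeed=123.8 kt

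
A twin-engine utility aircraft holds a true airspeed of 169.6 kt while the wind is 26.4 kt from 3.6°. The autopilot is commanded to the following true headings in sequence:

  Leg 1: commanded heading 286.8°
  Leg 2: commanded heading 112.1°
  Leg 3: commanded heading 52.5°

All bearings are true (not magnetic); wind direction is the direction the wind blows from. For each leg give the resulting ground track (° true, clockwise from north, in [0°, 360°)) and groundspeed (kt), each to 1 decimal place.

Leg 1: heading 286.8°; drift -8.9° → track 277.9°, groundspeed 165.6 kt
Leg 2: heading 112.1°; drift +8.0° → track 120.1°, groundspeed 179.7 kt
Leg 3: heading 52.5°; drift +7.4° → track 59.9°, groundspeed 153.5 kt

Leg 1: track=277.9°, groundspeed=165.6 kt
Leg 2: track=120.1°, groundspeed=179.7 kt
Leg 3: track=59.9°, groundspeed=153.5 kt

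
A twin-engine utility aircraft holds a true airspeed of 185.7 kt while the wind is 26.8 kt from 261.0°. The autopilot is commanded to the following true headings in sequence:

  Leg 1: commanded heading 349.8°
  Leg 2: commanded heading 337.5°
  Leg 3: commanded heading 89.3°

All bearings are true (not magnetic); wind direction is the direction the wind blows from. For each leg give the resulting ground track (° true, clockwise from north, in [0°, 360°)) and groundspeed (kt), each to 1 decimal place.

Leg 1: heading 349.8°; drift +8.2° → track 358.0°, groundspeed 187.1 kt
Leg 2: heading 337.5°; drift +8.3° → track 345.8°, groundspeed 181.3 kt
Leg 3: heading 89.3°; drift -1.0° → track 88.3°, groundspeed 212.3 kt

Leg 1: track=358.0°, groundspeed=187.1 kt
Leg 2: track=345.8°, groundspeed=181.3 kt
Leg 3: track=88.3°, groundspeed=212.3 kt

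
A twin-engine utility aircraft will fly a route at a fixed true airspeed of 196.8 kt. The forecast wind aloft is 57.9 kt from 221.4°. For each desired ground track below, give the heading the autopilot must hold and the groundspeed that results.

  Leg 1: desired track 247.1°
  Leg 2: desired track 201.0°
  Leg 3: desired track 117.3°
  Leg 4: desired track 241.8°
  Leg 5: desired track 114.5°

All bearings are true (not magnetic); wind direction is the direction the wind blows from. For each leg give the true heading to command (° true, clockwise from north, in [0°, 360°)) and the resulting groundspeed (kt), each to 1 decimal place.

Leg 1: desired track 247.1°; wind correction -7.3° → command heading 239.8°, groundspeed 143.0 kt
Leg 2: desired track 201.0°; wind correction +5.9° → command heading 206.9°, groundspeed 141.5 kt
Leg 3: desired track 117.3°; wind correction +16.6° → command heading 133.9°, groundspeed 202.7 kt
Leg 4: desired track 241.8°; wind correction -5.9° → command heading 235.9°, groundspeed 141.5 kt
Leg 5: desired track 114.5°; wind correction +16.3° → command heading 130.8°, groundspeed 205.7 kt

Leg 1: heading=239.8°, groundspeed=143.0 kt
Leg 2: heading=206.9°, groundspeed=141.5 kt
Leg 3: heading=133.9°, groundspeed=202.7 kt
Leg 4: heading=235.9°, groundspeed=141.5 kt
Leg 5: heading=130.8°, groundspeed=205.7 kt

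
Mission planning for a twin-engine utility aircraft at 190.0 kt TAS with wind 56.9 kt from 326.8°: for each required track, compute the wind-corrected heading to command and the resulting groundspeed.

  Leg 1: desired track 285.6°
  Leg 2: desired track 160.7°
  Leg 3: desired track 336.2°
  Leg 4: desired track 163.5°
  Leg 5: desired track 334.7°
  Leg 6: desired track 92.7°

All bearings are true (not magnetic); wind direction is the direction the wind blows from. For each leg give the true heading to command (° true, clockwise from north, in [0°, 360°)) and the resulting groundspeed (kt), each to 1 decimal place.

Leg 1: desired track 285.6°; wind correction +11.4° → command heading 297.0°, groundspeed 143.5 kt
Leg 2: desired track 160.7°; wind correction +4.1° → command heading 164.8°, groundspeed 244.7 kt
Leg 3: desired track 336.2°; wind correction -2.8° → command heading 333.4°, groundspeed 133.6 kt
Leg 4: desired track 163.5°; wind correction +4.9° → command heading 168.4°, groundspeed 243.8 kt
Leg 5: desired track 334.7°; wind correction -2.4° → command heading 332.3°, groundspeed 133.5 kt
Leg 6: desired track 92.7°; wind correction -14.0° → command heading 78.7°, groundspeed 217.7 kt

Leg 1: heading=297.0°, groundspeed=143.5 kt
Leg 2: heading=164.8°, groundspeed=244.7 kt
Leg 3: heading=333.4°, groundspeed=133.6 kt
Leg 4: heading=168.4°, groundspeed=243.8 kt
Leg 5: heading=332.3°, groundspeed=133.5 kt
Leg 6: heading=78.7°, groundspeed=217.7 kt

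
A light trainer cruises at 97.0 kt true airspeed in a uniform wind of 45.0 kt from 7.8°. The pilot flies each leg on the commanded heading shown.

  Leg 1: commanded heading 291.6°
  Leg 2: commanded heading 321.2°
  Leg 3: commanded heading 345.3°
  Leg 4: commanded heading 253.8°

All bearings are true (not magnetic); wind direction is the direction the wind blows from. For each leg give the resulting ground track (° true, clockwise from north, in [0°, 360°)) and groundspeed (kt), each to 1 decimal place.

Leg 1: track=264.7°, groundspeed=96.7 kt
Leg 2: track=294.9°, groundspeed=73.7 kt
Leg 3: track=328.0°, groundspeed=58.0 kt
Leg 4: track=234.2°, groundspeed=122.4 kt

Leg 1: heading 291.6°; drift -26.9° → track 264.7°, groundspeed 96.7 kt
Leg 2: heading 321.2°; drift -26.3° → track 294.9°, groundspeed 73.7 kt
Leg 3: heading 345.3°; drift -17.3° → track 328.0°, groundspeed 58.0 kt
Leg 4: heading 253.8°; drift -19.6° → track 234.2°, groundspeed 122.4 kt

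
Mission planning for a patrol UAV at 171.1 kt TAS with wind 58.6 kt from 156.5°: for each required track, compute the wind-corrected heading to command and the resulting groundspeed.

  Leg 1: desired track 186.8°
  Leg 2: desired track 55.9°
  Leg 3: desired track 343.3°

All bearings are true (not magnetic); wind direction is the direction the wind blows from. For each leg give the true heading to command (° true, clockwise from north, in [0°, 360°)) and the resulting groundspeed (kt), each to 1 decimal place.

Leg 1: heading=176.8°, groundspeed=117.9 kt
Leg 2: heading=75.6°, groundspeed=171.9 kt
Leg 3: heading=345.6°, groundspeed=229.1 kt

Leg 1: desired track 186.8°; wind correction -10.0° → command heading 176.8°, groundspeed 117.9 kt
Leg 2: desired track 55.9°; wind correction +19.7° → command heading 75.6°, groundspeed 171.9 kt
Leg 3: desired track 343.3°; wind correction +2.3° → command heading 345.6°, groundspeed 229.1 kt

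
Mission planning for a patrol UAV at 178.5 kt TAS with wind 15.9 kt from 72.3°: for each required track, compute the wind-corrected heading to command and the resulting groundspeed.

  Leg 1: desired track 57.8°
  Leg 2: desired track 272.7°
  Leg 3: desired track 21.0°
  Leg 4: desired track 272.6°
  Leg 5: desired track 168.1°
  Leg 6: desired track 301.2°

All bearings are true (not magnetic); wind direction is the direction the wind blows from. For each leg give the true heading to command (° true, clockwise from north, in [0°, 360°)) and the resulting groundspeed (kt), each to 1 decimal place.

Leg 1: desired track 57.8°; wind correction +1.3° → command heading 59.1°, groundspeed 163.1 kt
Leg 2: desired track 272.7°; wind correction +1.8° → command heading 274.5°, groundspeed 193.3 kt
Leg 3: desired track 21.0°; wind correction +4.0° → command heading 25.0°, groundspeed 168.1 kt
Leg 4: desired track 272.6°; wind correction +1.8° → command heading 274.4°, groundspeed 193.3 kt
Leg 5: desired track 168.1°; wind correction -5.1° → command heading 163.0°, groundspeed 179.4 kt
Leg 6: desired track 301.2°; wind correction +3.8° → command heading 305.0°, groundspeed 188.5 kt

Leg 1: heading=59.1°, groundspeed=163.1 kt
Leg 2: heading=274.5°, groundspeed=193.3 kt
Leg 3: heading=25.0°, groundspeed=168.1 kt
Leg 4: heading=274.4°, groundspeed=193.3 kt
Leg 5: heading=163.0°, groundspeed=179.4 kt
Leg 6: heading=305.0°, groundspeed=188.5 kt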